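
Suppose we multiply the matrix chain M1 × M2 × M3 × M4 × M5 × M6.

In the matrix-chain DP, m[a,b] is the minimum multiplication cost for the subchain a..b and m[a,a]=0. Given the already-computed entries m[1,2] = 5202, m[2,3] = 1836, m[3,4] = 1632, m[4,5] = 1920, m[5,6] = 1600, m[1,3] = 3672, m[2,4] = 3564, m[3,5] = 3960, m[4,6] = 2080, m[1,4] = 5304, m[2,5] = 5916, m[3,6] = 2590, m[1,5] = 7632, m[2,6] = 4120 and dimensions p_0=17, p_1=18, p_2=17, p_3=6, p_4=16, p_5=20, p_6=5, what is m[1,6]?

m[1,6] = min over k∈[1,5] of m[1,k]+m[k+1,6]+p_{0}·p_k·p_{6}.
k=1: 0 + 4120 + 17·18·5 = 5650; k=2: 5202 + 2590 + 17·17·5 = 9237; k=3: 3672 + 2080 + 17·6·5 = 6262; k=4: 5304 + 1600 + 17·16·5 = 8264; k=5: 7632 + 0 + 17·20·5 = 9332.
Minimum: 5650 at k=1.

5650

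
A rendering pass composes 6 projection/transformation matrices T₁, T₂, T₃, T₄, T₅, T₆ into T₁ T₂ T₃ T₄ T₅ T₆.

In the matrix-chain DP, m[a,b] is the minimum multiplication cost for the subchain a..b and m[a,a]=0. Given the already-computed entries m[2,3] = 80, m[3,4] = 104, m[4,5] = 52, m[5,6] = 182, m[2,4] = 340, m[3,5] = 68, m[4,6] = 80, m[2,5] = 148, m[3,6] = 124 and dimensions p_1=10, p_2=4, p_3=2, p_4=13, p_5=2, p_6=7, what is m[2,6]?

m[2,6] = min over k∈[2,5] of m[2,k]+m[k+1,6]+p_{1}·p_k·p_{6}.
k=2: 0 + 124 + 10·4·7 = 404; k=3: 80 + 80 + 10·2·7 = 300; k=4: 340 + 182 + 10·13·7 = 1432; k=5: 148 + 0 + 10·2·7 = 288.
Minimum: 288 at k=5.

288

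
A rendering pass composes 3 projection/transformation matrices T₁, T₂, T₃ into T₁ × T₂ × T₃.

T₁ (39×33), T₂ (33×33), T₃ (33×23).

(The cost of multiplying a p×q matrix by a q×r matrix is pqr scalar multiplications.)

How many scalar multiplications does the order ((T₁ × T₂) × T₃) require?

(T₁ × T₂): 39×33 by 33×33 → 39×33, cost 39·33·33 = 42471
((T₁ × T₂) × T₃): 39×33 by 33×23 → 39×23, cost 39·33·23 = 29601; cumulative 72072
Total: 72072 scalar multiplications.

72072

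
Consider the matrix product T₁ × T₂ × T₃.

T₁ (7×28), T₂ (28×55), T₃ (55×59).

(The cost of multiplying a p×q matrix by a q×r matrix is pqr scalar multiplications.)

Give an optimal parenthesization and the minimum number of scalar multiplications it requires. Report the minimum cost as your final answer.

33495

(T₁ × (T₂ × T₃)): cost 102424.
((T₁ × T₂) × T₃): cost 33495.
Optimal: ((T₁ × T₂) × T₃) with cost 33495.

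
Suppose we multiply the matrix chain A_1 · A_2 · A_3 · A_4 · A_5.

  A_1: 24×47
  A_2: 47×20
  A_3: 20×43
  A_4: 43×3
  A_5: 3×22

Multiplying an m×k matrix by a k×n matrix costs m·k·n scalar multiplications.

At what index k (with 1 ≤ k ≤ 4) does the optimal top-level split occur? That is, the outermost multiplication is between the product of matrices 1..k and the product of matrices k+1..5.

Adjacent pairs: A_1A_2 = 24·47·20 = 22560; A_2A_3 = 47·20·43 = 40420; A_3A_4 = 20·43·3 = 2580; A_4A_5 = 43·3·22 = 2838.
Length 3: A_1..A_3: k=1: 0+40420+24·47·43=88924; k=2: 22560+0+24·20·43=43200 → min 43200 | A_2..A_4: k=2: 0+2580+47·20·3=5400; k=3: 40420+0+47·43·3=46483 → min 5400 | A_3..A_5: k=3: 0+2838+20·43·22=21758; k=4: 2580+0+20·3·22=3900 → min 3900.
Length 4: A_1..A_4: k=1: 0+5400+24·47·3=8784; k=2: 22560+2580+24·20·3=26580; k=3: 43200+0+24·43·3=46296 → min 8784 | A_2..A_5: k=2: 0+3900+47·20·22=24580; k=3: 40420+2838+47·43·22=87720; k=4: 5400+0+47·3·22=8502 → min 8502.
Top-level splits: k=1: (A_1..A_1)·(A_2..A_5) → 0+8502+24·47·22 = 33318; k=2: (A_1..A_2)·(A_3..A_5) → 22560+3900+24·20·22 = 37020; k=3: (A_1..A_3)·(A_4..A_5) → 43200+2838+24·43·22 = 68742; k=4: (A_1..A_4)·(A_5..A_5) → 8784+0+24·3·22 = 10368.
Best split is after A_4, i.e. k = 4.

4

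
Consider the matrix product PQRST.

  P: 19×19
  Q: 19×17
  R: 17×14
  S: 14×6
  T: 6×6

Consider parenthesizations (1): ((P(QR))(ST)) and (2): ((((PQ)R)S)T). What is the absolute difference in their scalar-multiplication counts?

1263

Order (1) = ((P(QR))(ST)): (QR): 19×17 by 17×14 → 19×14, cost 19·17·14 = 4522; (P(QR)): 19×19 by 19×14 → 19×14, cost 19·19·14 = 5054; cumulative 9576; (ST): 14×6 by 6×6 → 14×6, cost 14·6·6 = 504; ((P(QR))(ST)): 19×14 by 14×6 → 19×6, cost 19·14·6 = 1596; cumulative 11676. Total 11676.
Order (2) = ((((PQ)R)S)T): (PQ): 19×19 by 19×17 → 19×17, cost 19·19·17 = 6137; ((PQ)R): 19×17 by 17×14 → 19×14, cost 19·17·14 = 4522; cumulative 10659; (((PQ)R)S): 19×14 by 14×6 → 19×6, cost 19·14·6 = 1596; cumulative 12255; ((((PQ)R)S)T): 19×6 by 6×6 → 19×6, cost 19·6·6 = 684; cumulative 12939. Total 12939.
Difference: |11676 − 12939| = 1263.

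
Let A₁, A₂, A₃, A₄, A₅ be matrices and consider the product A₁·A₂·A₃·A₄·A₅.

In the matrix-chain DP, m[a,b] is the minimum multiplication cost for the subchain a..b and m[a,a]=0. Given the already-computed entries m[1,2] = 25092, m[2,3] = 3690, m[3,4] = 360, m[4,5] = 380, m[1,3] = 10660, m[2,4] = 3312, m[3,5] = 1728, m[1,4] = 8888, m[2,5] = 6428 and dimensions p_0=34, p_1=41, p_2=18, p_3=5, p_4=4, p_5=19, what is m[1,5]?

11472

m[1,5] = min over k∈[1,4] of m[1,k]+m[k+1,5]+p_{0}·p_k·p_{5}.
k=1: 0 + 6428 + 34·41·19 = 32914; k=2: 25092 + 1728 + 34·18·19 = 38448; k=3: 10660 + 380 + 34·5·19 = 14270; k=4: 8888 + 0 + 34·4·19 = 11472.
Minimum: 11472 at k=4.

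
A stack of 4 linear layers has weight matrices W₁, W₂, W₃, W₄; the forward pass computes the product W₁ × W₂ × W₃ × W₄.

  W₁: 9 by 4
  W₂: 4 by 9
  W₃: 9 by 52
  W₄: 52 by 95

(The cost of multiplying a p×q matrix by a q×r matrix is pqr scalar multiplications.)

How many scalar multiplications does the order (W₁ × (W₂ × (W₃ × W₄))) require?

(W₃ × W₄): 9×52 by 52×95 → 9×95, cost 9·52·95 = 44460
(W₂ × (W₃ × W₄)): 4×9 by 9×95 → 4×95, cost 4·9·95 = 3420; cumulative 47880
(W₁ × (W₂ × (W₃ × W₄))): 9×4 by 4×95 → 9×95, cost 9·4·95 = 3420; cumulative 51300
Total: 51300 scalar multiplications.

51300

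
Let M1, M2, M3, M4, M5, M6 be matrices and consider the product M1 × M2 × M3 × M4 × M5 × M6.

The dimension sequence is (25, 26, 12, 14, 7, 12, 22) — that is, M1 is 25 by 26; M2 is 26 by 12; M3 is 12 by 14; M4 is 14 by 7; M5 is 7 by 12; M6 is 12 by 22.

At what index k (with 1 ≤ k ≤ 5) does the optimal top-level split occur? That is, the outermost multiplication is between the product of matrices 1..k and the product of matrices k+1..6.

Adjacent pairs: M1M2 = 25·26·12 = 7800; M2M3 = 26·12·14 = 4368; M3M4 = 12·14·7 = 1176; M4M5 = 14·7·12 = 1176; M5M6 = 7·12·22 = 1848.
Length 3: M1..M3: k=1: 0+4368+25·26·14=13468; k=2: 7800+0+25·12·14=12000 → min 12000 | M2..M4: k=2: 0+1176+26·12·7=3360; k=3: 4368+0+26·14·7=6916 → min 3360 | M3..M5: k=3: 0+1176+12·14·12=3192; k=4: 1176+0+12·7·12=2184 → min 2184 | M4..M6: k=4: 0+1848+14·7·22=4004; k=5: 1176+0+14·12·22=4872 → min 4004.
Length 4: M1..M4: k=1: 0+3360+25·26·7=7910; k=2: 7800+1176+25·12·7=11076; k=3: 12000+0+25·14·7=14450 → min 7910 | M2..M5: k=2: 0+2184+26·12·12=5928; k=3: 4368+1176+26·14·12=9912; k=4: 3360+0+26·7·12=5544 → min 5544 | M3..M6: k=3: 0+4004+12·14·22=7700; k=4: 1176+1848+12·7·22=4872; k=5: 2184+0+12·12·22=5352 → min 4872.
Length 5: M1..M5: k=1: 0+5544+25·26·12=13344; k=2: 7800+2184+25·12·12=13584; k=3: 12000+1176+25·14·12=17376; k=4: 7910+0+25·7·12=10010 → min 10010 | M2..M6: k=2: 0+4872+26·12·22=11736; k=3: 4368+4004+26·14·22=16380; k=4: 3360+1848+26·7·22=9212; k=5: 5544+0+26·12·22=12408 → min 9212.
Top-level splits: k=1: (M1..M1)·(M2..M6) → 0+9212+25·26·22 = 23512; k=2: (M1..M2)·(M3..M6) → 7800+4872+25·12·22 = 19272; k=3: (M1..M3)·(M4..M6) → 12000+4004+25·14·22 = 23704; k=4: (M1..M4)·(M5..M6) → 7910+1848+25·7·22 = 13608; k=5: (M1..M5)·(M6..M6) → 10010+0+25·12·22 = 16610.
Best split is after M4, i.e. k = 4.

4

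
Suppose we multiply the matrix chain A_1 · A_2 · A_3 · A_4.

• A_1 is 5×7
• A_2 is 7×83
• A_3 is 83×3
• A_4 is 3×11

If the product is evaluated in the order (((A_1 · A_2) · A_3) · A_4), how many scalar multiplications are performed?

4315

(A_1 · A_2): 5×7 by 7×83 → 5×83, cost 5·7·83 = 2905
((A_1 · A_2) · A_3): 5×83 by 83×3 → 5×3, cost 5·83·3 = 1245; cumulative 4150
(((A_1 · A_2) · A_3) · A_4): 5×3 by 3×11 → 5×11, cost 5·3·11 = 165; cumulative 4315
Total: 4315 scalar multiplications.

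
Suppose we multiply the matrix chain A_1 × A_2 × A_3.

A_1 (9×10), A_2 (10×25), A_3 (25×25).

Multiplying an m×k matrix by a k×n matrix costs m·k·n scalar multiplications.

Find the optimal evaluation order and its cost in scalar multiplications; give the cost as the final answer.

7875

(A_1 × (A_2 × A_3)): cost 8500.
((A_1 × A_2) × A_3): cost 7875.
Optimal: ((A_1 × A_2) × A_3) with cost 7875.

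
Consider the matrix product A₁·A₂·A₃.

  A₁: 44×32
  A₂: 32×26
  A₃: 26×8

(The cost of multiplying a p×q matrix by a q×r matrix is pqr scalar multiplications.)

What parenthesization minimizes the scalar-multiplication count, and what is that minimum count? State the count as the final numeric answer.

17920

(A₁·(A₂·A₃)): cost 17920.
((A₁·A₂)·A₃): cost 45760.
Optimal: (A₁·(A₂·A₃)) with cost 17920.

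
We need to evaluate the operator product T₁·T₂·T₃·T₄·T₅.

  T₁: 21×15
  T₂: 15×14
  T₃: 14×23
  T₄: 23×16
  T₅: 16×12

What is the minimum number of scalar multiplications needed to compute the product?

14140

Adjacent pairs: T₁T₂ = 21·15·14 = 4410; T₂T₃ = 15·14·23 = 4830; T₃T₄ = 14·23·16 = 5152; T₄T₅ = 23·16·12 = 4416.
Length 3: T₁..T₃: k=1: 0+4830+21·15·23=12075; k=2: 4410+0+21·14·23=11172 → min 11172 | T₂..T₄: k=2: 0+5152+15·14·16=8512; k=3: 4830+0+15·23·16=10350 → min 8512 | T₃..T₅: k=3: 0+4416+14·23·12=8280; k=4: 5152+0+14·16·12=7840 → min 7840.
Length 4: T₁..T₄: k=1: 0+8512+21·15·16=13552; k=2: 4410+5152+21·14·16=14266; k=3: 11172+0+21·23·16=18900 → min 13552 | T₂..T₅: k=2: 0+7840+15·14·12=10360; k=3: 4830+4416+15·23·12=13386; k=4: 8512+0+15·16·12=11392 → min 10360.
Length 5: T₁..T₅: k=1: 0+10360+21·15·12=14140; k=2: 4410+7840+21·14·12=15778; k=3: 11172+4416+21·23·12=21384; k=4: 13552+0+21·16·12=17584 → min 14140.
Optimal order: (T₁·(T₂·((T₃·T₄)·T₅))) with cost 14140.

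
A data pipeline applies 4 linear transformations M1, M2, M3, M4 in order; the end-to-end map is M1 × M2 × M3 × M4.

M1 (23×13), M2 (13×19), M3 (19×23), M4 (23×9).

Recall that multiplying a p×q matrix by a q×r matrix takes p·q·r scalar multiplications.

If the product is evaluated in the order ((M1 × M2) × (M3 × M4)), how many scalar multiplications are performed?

(M1 × M2): 23×13 by 13×19 → 23×19, cost 23·13·19 = 5681
(M3 × M4): 19×23 by 23×9 → 19×9, cost 19·23·9 = 3933
((M1 × M2) × (M3 × M4)): 23×19 by 19×9 → 23×9, cost 23·19·9 = 3933; cumulative 13547
Total: 13547 scalar multiplications.

13547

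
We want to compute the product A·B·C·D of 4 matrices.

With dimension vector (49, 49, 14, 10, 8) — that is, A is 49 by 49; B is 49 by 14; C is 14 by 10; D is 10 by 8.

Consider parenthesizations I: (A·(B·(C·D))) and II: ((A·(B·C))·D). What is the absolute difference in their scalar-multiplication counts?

Order I = (A·(B·(C·D))): (C·D): 14×10 by 10×8 → 14×8, cost 14·10·8 = 1120; (B·(C·D)): 49×14 by 14×8 → 49×8, cost 49·14·8 = 5488; cumulative 6608; (A·(B·(C·D))): 49×49 by 49×8 → 49×8, cost 49·49·8 = 19208; cumulative 25816. Total 25816.
Order II = ((A·(B·C))·D): (B·C): 49×14 by 14×10 → 49×10, cost 49·14·10 = 6860; (A·(B·C)): 49×49 by 49×10 → 49×10, cost 49·49·10 = 24010; cumulative 30870; ((A·(B·C))·D): 49×10 by 10×8 → 49×8, cost 49·10·8 = 3920; cumulative 34790. Total 34790.
Difference: |25816 − 34790| = 8974.

8974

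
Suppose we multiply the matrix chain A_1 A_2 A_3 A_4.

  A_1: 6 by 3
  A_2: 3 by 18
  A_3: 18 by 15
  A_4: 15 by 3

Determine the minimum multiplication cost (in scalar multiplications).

999

Adjacent pairs: A_1A_2 = 6·3·18 = 324; A_2A_3 = 3·18·15 = 810; A_3A_4 = 18·15·3 = 810.
Length 3: A_1..A_3: k=1: 0+810+6·3·15=1080; k=2: 324+0+6·18·15=1944 → min 1080 | A_2..A_4: k=2: 0+810+3·18·3=972; k=3: 810+0+3·15·3=945 → min 945.
Length 4: A_1..A_4: k=1: 0+945+6·3·3=999; k=2: 324+810+6·18·3=1458; k=3: 1080+0+6·15·3=1350 → min 999.
Optimal order: (A_1 ((A_2 A_3) A_4)) with cost 999.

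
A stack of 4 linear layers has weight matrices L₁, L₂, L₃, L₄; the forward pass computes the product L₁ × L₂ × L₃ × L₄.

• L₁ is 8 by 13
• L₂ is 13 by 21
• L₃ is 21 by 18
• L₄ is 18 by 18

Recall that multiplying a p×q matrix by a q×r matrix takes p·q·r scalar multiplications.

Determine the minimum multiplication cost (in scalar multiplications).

7800

Adjacent pairs: L₁L₂ = 8·13·21 = 2184; L₂L₃ = 13·21·18 = 4914; L₃L₄ = 21·18·18 = 6804.
Length 3: L₁..L₃: k=1: 0+4914+8·13·18=6786; k=2: 2184+0+8·21·18=5208 → min 5208 | L₂..L₄: k=2: 0+6804+13·21·18=11718; k=3: 4914+0+13·18·18=9126 → min 9126.
Length 4: L₁..L₄: k=1: 0+9126+8·13·18=10998; k=2: 2184+6804+8·21·18=12012; k=3: 5208+0+8·18·18=7800 → min 7800.
Optimal order: (((L₁ × L₂) × L₃) × L₄) with cost 7800.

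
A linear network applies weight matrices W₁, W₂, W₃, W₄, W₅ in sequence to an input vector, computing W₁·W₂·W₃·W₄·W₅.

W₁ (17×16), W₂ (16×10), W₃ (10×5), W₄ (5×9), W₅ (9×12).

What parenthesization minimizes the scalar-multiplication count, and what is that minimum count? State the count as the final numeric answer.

3720

Adjacent pairs: W₁W₂ = 17·16·10 = 2720; W₂W₃ = 16·10·5 = 800; W₃W₄ = 10·5·9 = 450; W₄W₅ = 5·9·12 = 540.
Length 3: W₁..W₃: k=1: 0+800+17·16·5=2160; k=2: 2720+0+17·10·5=3570 → min 2160 | W₂..W₄: k=2: 0+450+16·10·9=1890; k=3: 800+0+16·5·9=1520 → min 1520 | W₃..W₅: k=3: 0+540+10·5·12=1140; k=4: 450+0+10·9·12=1530 → min 1140.
Length 4: W₁..W₄: k=1: 0+1520+17·16·9=3968; k=2: 2720+450+17·10·9=4700; k=3: 2160+0+17·5·9=2925 → min 2925 | W₂..W₅: k=2: 0+1140+16·10·12=3060; k=3: 800+540+16·5·12=2300; k=4: 1520+0+16·9·12=3248 → min 2300.
Length 5: W₁..W₅: k=1: 0+2300+17·16·12=5564; k=2: 2720+1140+17·10·12=5900; k=3: 2160+540+17·5·12=3720; k=4: 2925+0+17·9·12=4761 → min 3720.
Optimal parenthesization: ((W₁·(W₂·W₃))·(W₄·W₅)) with cost 3720.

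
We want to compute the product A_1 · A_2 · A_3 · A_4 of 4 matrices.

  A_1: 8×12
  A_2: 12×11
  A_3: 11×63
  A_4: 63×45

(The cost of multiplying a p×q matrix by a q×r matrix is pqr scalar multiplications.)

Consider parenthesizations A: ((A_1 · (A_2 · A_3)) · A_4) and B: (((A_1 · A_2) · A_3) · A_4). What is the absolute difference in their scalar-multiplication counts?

Order A = ((A_1 · (A_2 · A_3)) · A_4): (A_2 · A_3): 12×11 by 11×63 → 12×63, cost 12·11·63 = 8316; (A_1 · (A_2 · A_3)): 8×12 by 12×63 → 8×63, cost 8·12·63 = 6048; cumulative 14364; ((A_1 · (A_2 · A_3)) · A_4): 8×63 by 63×45 → 8×45, cost 8·63·45 = 22680; cumulative 37044. Total 37044.
Order B = (((A_1 · A_2) · A_3) · A_4): (A_1 · A_2): 8×12 by 12×11 → 8×11, cost 8·12·11 = 1056; ((A_1 · A_2) · A_3): 8×11 by 11×63 → 8×63, cost 8·11·63 = 5544; cumulative 6600; (((A_1 · A_2) · A_3) · A_4): 8×63 by 63×45 → 8×45, cost 8·63·45 = 22680; cumulative 29280. Total 29280.
Difference: |37044 − 29280| = 7764.

7764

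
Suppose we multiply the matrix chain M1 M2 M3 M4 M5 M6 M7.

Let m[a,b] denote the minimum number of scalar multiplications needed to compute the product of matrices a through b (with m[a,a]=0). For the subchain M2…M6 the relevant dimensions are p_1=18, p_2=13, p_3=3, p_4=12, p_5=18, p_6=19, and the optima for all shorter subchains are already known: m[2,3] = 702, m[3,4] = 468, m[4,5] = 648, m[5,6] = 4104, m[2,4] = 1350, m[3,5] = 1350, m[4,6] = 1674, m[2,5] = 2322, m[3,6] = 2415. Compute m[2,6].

m[2,6] = min over k∈[2,5] of m[2,k]+m[k+1,6]+p_{1}·p_k·p_{6}.
k=2: 0 + 2415 + 18·13·19 = 6861; k=3: 702 + 1674 + 18·3·19 = 3402; k=4: 1350 + 4104 + 18·12·19 = 9558; k=5: 2322 + 0 + 18·18·19 = 8478.
Minimum: 3402 at k=3.

3402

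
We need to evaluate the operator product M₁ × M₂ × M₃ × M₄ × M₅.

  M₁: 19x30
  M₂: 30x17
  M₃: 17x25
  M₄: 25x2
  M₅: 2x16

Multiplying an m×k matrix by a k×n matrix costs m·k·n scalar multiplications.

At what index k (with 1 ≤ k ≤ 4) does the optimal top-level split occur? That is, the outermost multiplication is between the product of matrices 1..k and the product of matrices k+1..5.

4

Adjacent pairs: M₁M₂ = 19·30·17 = 9690; M₂M₃ = 30·17·25 = 12750; M₃M₄ = 17·25·2 = 850; M₄M₅ = 25·2·16 = 800.
Length 3: M₁..M₃: k=1: 0+12750+19·30·25=27000; k=2: 9690+0+19·17·25=17765 → min 17765 | M₂..M₄: k=2: 0+850+30·17·2=1870; k=3: 12750+0+30·25·2=14250 → min 1870 | M₃..M₅: k=3: 0+800+17·25·16=7600; k=4: 850+0+17·2·16=1394 → min 1394.
Length 4: M₁..M₄: k=1: 0+1870+19·30·2=3010; k=2: 9690+850+19·17·2=11186; k=3: 17765+0+19·25·2=18715 → min 3010 | M₂..M₅: k=2: 0+1394+30·17·16=9554; k=3: 12750+800+30·25·16=25550; k=4: 1870+0+30·2·16=2830 → min 2830.
Top-level splits: k=1: (M₁..M₁)·(M₂..M₅) → 0+2830+19·30·16 = 11950; k=2: (M₁..M₂)·(M₃..M₅) → 9690+1394+19·17·16 = 16252; k=3: (M₁..M₃)·(M₄..M₅) → 17765+800+19·25·16 = 26165; k=4: (M₁..M₄)·(M₅..M₅) → 3010+0+19·2·16 = 3618.
Best split is after M₄, i.e. k = 4.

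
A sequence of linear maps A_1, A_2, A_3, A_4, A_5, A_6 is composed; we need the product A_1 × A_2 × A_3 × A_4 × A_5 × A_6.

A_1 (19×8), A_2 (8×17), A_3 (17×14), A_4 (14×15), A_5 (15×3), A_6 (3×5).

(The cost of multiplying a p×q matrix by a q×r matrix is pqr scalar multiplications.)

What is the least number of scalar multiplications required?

Adjacent pairs: A_1A_2 = 19·8·17 = 2584; A_2A_3 = 8·17·14 = 1904; A_3A_4 = 17·14·15 = 3570; A_4A_5 = 14·15·3 = 630; A_5A_6 = 15·3·5 = 225.
Length 3: A_1..A_3: k=1: 0+1904+19·8·14=4032; k=2: 2584+0+19·17·14=7106 → min 4032 | A_2..A_4: k=2: 0+3570+8·17·15=5610; k=3: 1904+0+8·14·15=3584 → min 3584 | A_3..A_5: k=3: 0+630+17·14·3=1344; k=4: 3570+0+17·15·3=4335 → min 1344 | A_4..A_6: k=4: 0+225+14·15·5=1275; k=5: 630+0+14·3·5=840 → min 840.
Length 4: A_1..A_4: k=1: 0+3584+19·8·15=5864; k=2: 2584+3570+19·17·15=10999; k=3: 4032+0+19·14·15=8022 → min 5864 | A_2..A_5: k=2: 0+1344+8·17·3=1752; k=3: 1904+630+8·14·3=2870; k=4: 3584+0+8·15·3=3944 → min 1752 | A_3..A_6: k=3: 0+840+17·14·5=2030; k=4: 3570+225+17·15·5=5070; k=5: 1344+0+17·3·5=1599 → min 1599.
Length 5: A_1..A_5: k=1: 0+1752+19·8·3=2208; k=2: 2584+1344+19·17·3=4897; k=3: 4032+630+19·14·3=5460; k=4: 5864+0+19·15·3=6719 → min 2208 | A_2..A_6: k=2: 0+1599+8·17·5=2279; k=3: 1904+840+8·14·5=3304; k=4: 3584+225+8·15·5=4409; k=5: 1752+0+8·3·5=1872 → min 1872.
Length 6: A_1..A_6: k=1: 0+1872+19·8·5=2632; k=2: 2584+1599+19·17·5=5798; k=3: 4032+840+19·14·5=6202; k=4: 5864+225+19·15·5=7514; k=5: 2208+0+19·3·5=2493 → min 2493.
Optimal order: ((A_1 × (A_2 × (A_3 × (A_4 × A_5)))) × A_6) with cost 2493.

2493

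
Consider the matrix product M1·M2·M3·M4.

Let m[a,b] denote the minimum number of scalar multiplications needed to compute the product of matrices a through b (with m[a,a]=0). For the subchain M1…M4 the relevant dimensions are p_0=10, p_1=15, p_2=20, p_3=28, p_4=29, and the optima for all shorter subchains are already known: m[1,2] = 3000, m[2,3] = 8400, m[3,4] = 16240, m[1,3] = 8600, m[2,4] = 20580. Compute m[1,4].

m[1,4] = min over k∈[1,3] of m[1,k]+m[k+1,4]+p_{0}·p_k·p_{4}.
k=1: 0 + 20580 + 10·15·29 = 24930; k=2: 3000 + 16240 + 10·20·29 = 25040; k=3: 8600 + 0 + 10·28·29 = 16720.
Minimum: 16720 at k=3.

16720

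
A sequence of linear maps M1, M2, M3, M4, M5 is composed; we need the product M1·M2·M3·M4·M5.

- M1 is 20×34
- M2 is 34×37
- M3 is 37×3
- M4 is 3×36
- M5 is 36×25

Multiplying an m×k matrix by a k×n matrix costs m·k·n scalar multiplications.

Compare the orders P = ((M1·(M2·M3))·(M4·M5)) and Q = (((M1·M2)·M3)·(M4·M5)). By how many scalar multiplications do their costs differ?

Order P = ((M1·(M2·M3))·(M4·M5)): (M2·M3): 34×37 by 37×3 → 34×3, cost 34·37·3 = 3774; (M1·(M2·M3)): 20×34 by 34×3 → 20×3, cost 20·34·3 = 2040; cumulative 5814; (M4·M5): 3×36 by 36×25 → 3×25, cost 3·36·25 = 2700; ((M1·(M2·M3))·(M4·M5)): 20×3 by 3×25 → 20×25, cost 20·3·25 = 1500; cumulative 10014. Total 10014.
Order Q = (((M1·M2)·M3)·(M4·M5)): (M1·M2): 20×34 by 34×37 → 20×37, cost 20·34·37 = 25160; ((M1·M2)·M3): 20×37 by 37×3 → 20×3, cost 20·37·3 = 2220; cumulative 27380; (M4·M5): 3×36 by 36×25 → 3×25, cost 3·36·25 = 2700; (((M1·M2)·M3)·(M4·M5)): 20×3 by 3×25 → 20×25, cost 20·3·25 = 1500; cumulative 31580. Total 31580.
Difference: |10014 − 31580| = 21566.

21566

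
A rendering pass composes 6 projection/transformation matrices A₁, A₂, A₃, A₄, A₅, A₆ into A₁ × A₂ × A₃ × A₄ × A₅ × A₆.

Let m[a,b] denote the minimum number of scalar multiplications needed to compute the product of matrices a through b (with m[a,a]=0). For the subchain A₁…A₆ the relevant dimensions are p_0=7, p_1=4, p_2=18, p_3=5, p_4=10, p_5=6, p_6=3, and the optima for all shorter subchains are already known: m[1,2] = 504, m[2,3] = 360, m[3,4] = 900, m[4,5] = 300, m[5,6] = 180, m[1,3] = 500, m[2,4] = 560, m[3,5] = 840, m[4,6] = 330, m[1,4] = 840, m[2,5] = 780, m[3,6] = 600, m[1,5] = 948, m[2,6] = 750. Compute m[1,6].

m[1,6] = min over k∈[1,5] of m[1,k]+m[k+1,6]+p_{0}·p_k·p_{6}.
k=1: 0 + 750 + 7·4·3 = 834; k=2: 504 + 600 + 7·18·3 = 1482; k=3: 500 + 330 + 7·5·3 = 935; k=4: 840 + 180 + 7·10·3 = 1230; k=5: 948 + 0 + 7·6·3 = 1074.
Minimum: 834 at k=1.

834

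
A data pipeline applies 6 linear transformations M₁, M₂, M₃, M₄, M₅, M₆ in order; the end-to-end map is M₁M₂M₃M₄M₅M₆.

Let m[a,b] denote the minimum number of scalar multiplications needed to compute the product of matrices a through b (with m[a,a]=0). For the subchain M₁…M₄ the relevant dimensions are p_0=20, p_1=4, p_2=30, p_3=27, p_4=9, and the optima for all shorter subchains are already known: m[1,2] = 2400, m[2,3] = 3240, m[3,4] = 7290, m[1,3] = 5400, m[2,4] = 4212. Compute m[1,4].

m[1,4] = min over k∈[1,3] of m[1,k]+m[k+1,4]+p_{0}·p_k·p_{4}.
k=1: 0 + 4212 + 20·4·9 = 4932; k=2: 2400 + 7290 + 20·30·9 = 15090; k=3: 5400 + 0 + 20·27·9 = 10260.
Minimum: 4932 at k=1.

4932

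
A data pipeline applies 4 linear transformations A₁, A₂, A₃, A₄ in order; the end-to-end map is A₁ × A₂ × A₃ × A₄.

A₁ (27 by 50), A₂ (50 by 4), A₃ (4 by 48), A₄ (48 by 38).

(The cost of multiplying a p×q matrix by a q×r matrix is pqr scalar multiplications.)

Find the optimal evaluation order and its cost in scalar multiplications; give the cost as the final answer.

16800

Adjacent pairs: A₁A₂ = 27·50·4 = 5400; A₂A₃ = 50·4·48 = 9600; A₃A₄ = 4·48·38 = 7296.
Length 3: A₁..A₃: k=1: 0+9600+27·50·48=74400; k=2: 5400+0+27·4·48=10584 → min 10584 | A₂..A₄: k=2: 0+7296+50·4·38=14896; k=3: 9600+0+50·48·38=100800 → min 14896.
Length 4: A₁..A₄: k=1: 0+14896+27·50·38=66196; k=2: 5400+7296+27·4·38=16800; k=3: 10584+0+27·48·38=59832 → min 16800.
Optimal parenthesization: ((A₁ × A₂) × (A₃ × A₄)) with cost 16800.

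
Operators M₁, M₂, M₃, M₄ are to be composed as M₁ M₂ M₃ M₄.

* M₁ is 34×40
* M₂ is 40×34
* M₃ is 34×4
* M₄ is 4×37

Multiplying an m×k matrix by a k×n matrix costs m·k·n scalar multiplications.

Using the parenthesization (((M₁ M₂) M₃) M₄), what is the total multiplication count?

55896

(M₁ M₂): 34×40 by 40×34 → 34×34, cost 34·40·34 = 46240
((M₁ M₂) M₃): 34×34 by 34×4 → 34×4, cost 34·34·4 = 4624; cumulative 50864
(((M₁ M₂) M₃) M₄): 34×4 by 4×37 → 34×37, cost 34·4·37 = 5032; cumulative 55896
Total: 55896 scalar multiplications.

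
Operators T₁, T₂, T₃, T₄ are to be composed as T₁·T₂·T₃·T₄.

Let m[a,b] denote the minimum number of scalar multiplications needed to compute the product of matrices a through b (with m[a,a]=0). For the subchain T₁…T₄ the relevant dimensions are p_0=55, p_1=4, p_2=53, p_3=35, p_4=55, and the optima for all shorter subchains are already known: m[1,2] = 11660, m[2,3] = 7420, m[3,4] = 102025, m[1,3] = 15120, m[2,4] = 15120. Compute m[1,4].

m[1,4] = min over k∈[1,3] of m[1,k]+m[k+1,4]+p_{0}·p_k·p_{4}.
k=1: 0 + 15120 + 55·4·55 = 27220; k=2: 11660 + 102025 + 55·53·55 = 274010; k=3: 15120 + 0 + 55·35·55 = 120995.
Minimum: 27220 at k=1.

27220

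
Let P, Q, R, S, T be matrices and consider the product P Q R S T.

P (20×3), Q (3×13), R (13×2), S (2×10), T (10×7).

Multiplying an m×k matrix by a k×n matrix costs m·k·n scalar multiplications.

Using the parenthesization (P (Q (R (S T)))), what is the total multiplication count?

(S T): 2×10 by 10×7 → 2×7, cost 2·10·7 = 140
(R (S T)): 13×2 by 2×7 → 13×7, cost 13·2·7 = 182; cumulative 322
(Q (R (S T))): 3×13 by 13×7 → 3×7, cost 3·13·7 = 273; cumulative 595
(P (Q (R (S T)))): 20×3 by 3×7 → 20×7, cost 20·3·7 = 420; cumulative 1015
Total: 1015 scalar multiplications.

1015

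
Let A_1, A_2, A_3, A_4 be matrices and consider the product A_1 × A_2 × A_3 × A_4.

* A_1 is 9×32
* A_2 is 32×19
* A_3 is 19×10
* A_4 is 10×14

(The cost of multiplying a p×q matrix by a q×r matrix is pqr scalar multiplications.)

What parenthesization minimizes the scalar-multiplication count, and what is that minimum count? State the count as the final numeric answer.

8442

Adjacent pairs: A_1A_2 = 9·32·19 = 5472; A_2A_3 = 32·19·10 = 6080; A_3A_4 = 19·10·14 = 2660.
Length 3: A_1..A_3: k=1: 0+6080+9·32·10=8960; k=2: 5472+0+9·19·10=7182 → min 7182 | A_2..A_4: k=2: 0+2660+32·19·14=11172; k=3: 6080+0+32·10·14=10560 → min 10560.
Length 4: A_1..A_4: k=1: 0+10560+9·32·14=14592; k=2: 5472+2660+9·19·14=10526; k=3: 7182+0+9·10·14=8442 → min 8442.
Optimal parenthesization: (((A_1 × A_2) × A_3) × A_4) with cost 8442.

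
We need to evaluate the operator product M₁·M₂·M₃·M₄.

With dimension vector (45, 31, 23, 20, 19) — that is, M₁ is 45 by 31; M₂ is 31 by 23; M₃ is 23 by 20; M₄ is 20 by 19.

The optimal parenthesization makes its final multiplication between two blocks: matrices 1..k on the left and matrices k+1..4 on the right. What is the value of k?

Adjacent pairs: M₁M₂ = 45·31·23 = 32085; M₂M₃ = 31·23·20 = 14260; M₃M₄ = 23·20·19 = 8740.
Length 3: M₁..M₃: k=1: 0+14260+45·31·20=42160; k=2: 32085+0+45·23·20=52785 → min 42160 | M₂..M₄: k=2: 0+8740+31·23·19=22287; k=3: 14260+0+31·20·19=26040 → min 22287.
Top-level splits: k=1: (M₁..M₁)·(M₂..M₄) → 0+22287+45·31·19 = 48792; k=2: (M₁..M₂)·(M₃..M₄) → 32085+8740+45·23·19 = 60490; k=3: (M₁..M₃)·(M₄..M₄) → 42160+0+45·20·19 = 59260.
Best split is after M₁, i.e. k = 1.

1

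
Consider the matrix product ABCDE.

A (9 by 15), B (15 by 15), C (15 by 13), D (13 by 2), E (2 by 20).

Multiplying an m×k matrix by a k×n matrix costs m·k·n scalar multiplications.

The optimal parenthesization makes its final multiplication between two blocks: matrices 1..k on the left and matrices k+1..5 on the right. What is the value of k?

4

Adjacent pairs: AB = 9·15·15 = 2025; BC = 15·15·13 = 2925; CD = 15·13·2 = 390; DE = 13·2·20 = 520.
Length 3: A..C: k=1: 0+2925+9·15·13=4680; k=2: 2025+0+9·15·13=3780 → min 3780 | B..D: k=2: 0+390+15·15·2=840; k=3: 2925+0+15·13·2=3315 → min 840 | C..E: k=3: 0+520+15·13·20=4420; k=4: 390+0+15·2·20=990 → min 990.
Length 4: A..D: k=1: 0+840+9·15·2=1110; k=2: 2025+390+9·15·2=2685; k=3: 3780+0+9·13·2=4014 → min 1110 | B..E: k=2: 0+990+15·15·20=5490; k=3: 2925+520+15·13·20=7345; k=4: 840+0+15·2·20=1440 → min 1440.
Top-level splits: k=1: (A..A)·(B..E) → 0+1440+9·15·20 = 4140; k=2: (A..B)·(C..E) → 2025+990+9·15·20 = 5715; k=3: (A..C)·(D..E) → 3780+520+9·13·20 = 6640; k=4: (A..D)·(E..E) → 1110+0+9·2·20 = 1470.
Best split is after D, i.e. k = 4.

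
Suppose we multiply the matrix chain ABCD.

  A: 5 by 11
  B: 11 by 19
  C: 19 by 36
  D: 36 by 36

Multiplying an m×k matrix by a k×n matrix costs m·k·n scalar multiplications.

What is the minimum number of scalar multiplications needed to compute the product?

Adjacent pairs: AB = 5·11·19 = 1045; BC = 11·19·36 = 7524; CD = 19·36·36 = 24624.
Length 3: A..C: k=1: 0+7524+5·11·36=9504; k=2: 1045+0+5·19·36=4465 → min 4465 | B..D: k=2: 0+24624+11·19·36=32148; k=3: 7524+0+11·36·36=21780 → min 21780.
Length 4: A..D: k=1: 0+21780+5·11·36=23760; k=2: 1045+24624+5·19·36=29089; k=3: 4465+0+5·36·36=10945 → min 10945.
Optimal order: (((AB)C)D) with cost 10945.

10945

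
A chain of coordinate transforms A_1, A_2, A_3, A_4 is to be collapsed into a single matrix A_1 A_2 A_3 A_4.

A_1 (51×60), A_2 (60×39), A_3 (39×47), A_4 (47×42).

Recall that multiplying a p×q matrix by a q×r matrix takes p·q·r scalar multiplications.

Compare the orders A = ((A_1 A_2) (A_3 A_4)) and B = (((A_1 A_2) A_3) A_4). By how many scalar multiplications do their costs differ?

33633

Order A = ((A_1 A_2) (A_3 A_4)): (A_1 A_2): 51×60 by 60×39 → 51×39, cost 51·60·39 = 119340; (A_3 A_4): 39×47 by 47×42 → 39×42, cost 39·47·42 = 76986; ((A_1 A_2) (A_3 A_4)): 51×39 by 39×42 → 51×42, cost 51·39·42 = 83538; cumulative 279864. Total 279864.
Order B = (((A_1 A_2) A_3) A_4): (A_1 A_2): 51×60 by 60×39 → 51×39, cost 51·60·39 = 119340; ((A_1 A_2) A_3): 51×39 by 39×47 → 51×47, cost 51·39·47 = 93483; cumulative 212823; (((A_1 A_2) A_3) A_4): 51×47 by 47×42 → 51×42, cost 51·47·42 = 100674; cumulative 313497. Total 313497.
Difference: |279864 − 313497| = 33633.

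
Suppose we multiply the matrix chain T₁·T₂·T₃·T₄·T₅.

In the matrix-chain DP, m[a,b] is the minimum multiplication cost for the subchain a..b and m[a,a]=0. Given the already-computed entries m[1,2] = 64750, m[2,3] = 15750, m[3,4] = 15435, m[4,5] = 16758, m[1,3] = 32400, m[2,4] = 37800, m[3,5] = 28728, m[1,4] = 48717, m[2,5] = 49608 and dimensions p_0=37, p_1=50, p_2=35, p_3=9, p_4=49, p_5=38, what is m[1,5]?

61812

m[1,5] = min over k∈[1,4] of m[1,k]+m[k+1,5]+p_{0}·p_k·p_{5}.
k=1: 0 + 49608 + 37·50·38 = 119908; k=2: 64750 + 28728 + 37·35·38 = 142688; k=3: 32400 + 16758 + 37·9·38 = 61812; k=4: 48717 + 0 + 37·49·38 = 117611.
Minimum: 61812 at k=3.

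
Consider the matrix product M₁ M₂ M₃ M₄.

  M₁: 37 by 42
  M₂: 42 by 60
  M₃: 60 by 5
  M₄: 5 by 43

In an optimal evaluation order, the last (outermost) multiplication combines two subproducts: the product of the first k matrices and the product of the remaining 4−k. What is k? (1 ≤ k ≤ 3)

Adjacent pairs: M₁M₂ = 37·42·60 = 93240; M₂M₃ = 42·60·5 = 12600; M₃M₄ = 60·5·43 = 12900.
Length 3: M₁..M₃: k=1: 0+12600+37·42·5=20370; k=2: 93240+0+37·60·5=104340 → min 20370 | M₂..M₄: k=2: 0+12900+42·60·43=121260; k=3: 12600+0+42·5·43=21630 → min 21630.
Top-level splits: k=1: (M₁..M₁)·(M₂..M₄) → 0+21630+37·42·43 = 88452; k=2: (M₁..M₂)·(M₃..M₄) → 93240+12900+37·60·43 = 201600; k=3: (M₁..M₃)·(M₄..M₄) → 20370+0+37·5·43 = 28325.
Best split is after M₃, i.e. k = 3.

3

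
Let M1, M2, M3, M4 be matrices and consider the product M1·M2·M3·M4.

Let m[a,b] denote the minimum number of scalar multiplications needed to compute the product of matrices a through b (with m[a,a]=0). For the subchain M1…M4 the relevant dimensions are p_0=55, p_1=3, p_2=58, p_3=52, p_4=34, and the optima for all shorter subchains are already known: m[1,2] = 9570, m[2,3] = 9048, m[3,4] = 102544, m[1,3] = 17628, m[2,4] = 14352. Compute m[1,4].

m[1,4] = min over k∈[1,3] of m[1,k]+m[k+1,4]+p_{0}·p_k·p_{4}.
k=1: 0 + 14352 + 55·3·34 = 19962; k=2: 9570 + 102544 + 55·58·34 = 220574; k=3: 17628 + 0 + 55·52·34 = 114868.
Minimum: 19962 at k=1.

19962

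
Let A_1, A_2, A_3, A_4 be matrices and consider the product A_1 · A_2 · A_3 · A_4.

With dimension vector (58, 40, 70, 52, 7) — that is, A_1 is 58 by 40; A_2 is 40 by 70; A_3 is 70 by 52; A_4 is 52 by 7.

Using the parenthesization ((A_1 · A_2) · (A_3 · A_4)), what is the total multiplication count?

(A_1 · A_2): 58×40 by 40×70 → 58×70, cost 58·40·70 = 162400
(A_3 · A_4): 70×52 by 52×7 → 70×7, cost 70·52·7 = 25480
((A_1 · A_2) · (A_3 · A_4)): 58×70 by 70×7 → 58×7, cost 58·70·7 = 28420; cumulative 216300
Total: 216300 scalar multiplications.

216300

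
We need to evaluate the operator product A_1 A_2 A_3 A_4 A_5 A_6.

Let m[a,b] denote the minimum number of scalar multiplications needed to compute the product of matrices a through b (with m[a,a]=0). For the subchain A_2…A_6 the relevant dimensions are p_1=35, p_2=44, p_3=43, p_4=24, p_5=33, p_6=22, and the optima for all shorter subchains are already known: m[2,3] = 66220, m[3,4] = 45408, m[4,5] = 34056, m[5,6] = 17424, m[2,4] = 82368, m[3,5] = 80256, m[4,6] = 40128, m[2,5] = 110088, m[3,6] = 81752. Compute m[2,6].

m[2,6] = min over k∈[2,5] of m[2,k]+m[k+1,6]+p_{1}·p_k·p_{6}.
k=2: 0 + 81752 + 35·44·22 = 115632; k=3: 66220 + 40128 + 35·43·22 = 139458; k=4: 82368 + 17424 + 35·24·22 = 118272; k=5: 110088 + 0 + 35·33·22 = 135498.
Minimum: 115632 at k=2.

115632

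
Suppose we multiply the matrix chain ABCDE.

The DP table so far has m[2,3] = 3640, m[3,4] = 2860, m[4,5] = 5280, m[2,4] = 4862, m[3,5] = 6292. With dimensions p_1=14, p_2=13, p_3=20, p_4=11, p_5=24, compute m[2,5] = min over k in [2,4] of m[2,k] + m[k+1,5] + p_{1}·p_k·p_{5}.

8558

m[2,5] = min over k∈[2,4] of m[2,k]+m[k+1,5]+p_{1}·p_k·p_{5}.
k=2: 0 + 6292 + 14·13·24 = 10660; k=3: 3640 + 5280 + 14·20·24 = 15640; k=4: 4862 + 0 + 14·11·24 = 8558.
Minimum: 8558 at k=4.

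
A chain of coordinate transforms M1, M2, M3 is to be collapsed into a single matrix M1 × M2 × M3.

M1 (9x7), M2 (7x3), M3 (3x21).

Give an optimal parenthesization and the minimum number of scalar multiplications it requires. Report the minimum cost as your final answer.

(M1 × (M2 × M3)): cost 1764.
((M1 × M2) × M3): cost 756.
Optimal: ((M1 × M2) × M3) with cost 756.

756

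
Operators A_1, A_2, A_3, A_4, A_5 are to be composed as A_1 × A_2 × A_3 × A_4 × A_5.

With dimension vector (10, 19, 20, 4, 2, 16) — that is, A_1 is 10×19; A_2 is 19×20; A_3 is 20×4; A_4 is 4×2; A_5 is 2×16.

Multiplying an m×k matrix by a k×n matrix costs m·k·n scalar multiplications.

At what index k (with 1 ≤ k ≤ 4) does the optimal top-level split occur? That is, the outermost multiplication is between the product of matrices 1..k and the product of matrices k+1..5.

Adjacent pairs: A_1A_2 = 10·19·20 = 3800; A_2A_3 = 19·20·4 = 1520; A_3A_4 = 20·4·2 = 160; A_4A_5 = 4·2·16 = 128.
Length 3: A_1..A_3: k=1: 0+1520+10·19·4=2280; k=2: 3800+0+10·20·4=4600 → min 2280 | A_2..A_4: k=2: 0+160+19·20·2=920; k=3: 1520+0+19·4·2=1672 → min 920 | A_3..A_5: k=3: 0+128+20·4·16=1408; k=4: 160+0+20·2·16=800 → min 800.
Length 4: A_1..A_4: k=1: 0+920+10·19·2=1300; k=2: 3800+160+10·20·2=4360; k=3: 2280+0+10·4·2=2360 → min 1300 | A_2..A_5: k=2: 0+800+19·20·16=6880; k=3: 1520+128+19·4·16=2864; k=4: 920+0+19·2·16=1528 → min 1528.
Top-level splits: k=1: (A_1..A_1)·(A_2..A_5) → 0+1528+10·19·16 = 4568; k=2: (A_1..A_2)·(A_3..A_5) → 3800+800+10·20·16 = 7800; k=3: (A_1..A_3)·(A_4..A_5) → 2280+128+10·4·16 = 3048; k=4: (A_1..A_4)·(A_5..A_5) → 1300+0+10·2·16 = 1620.
Best split is after A_4, i.e. k = 4.

4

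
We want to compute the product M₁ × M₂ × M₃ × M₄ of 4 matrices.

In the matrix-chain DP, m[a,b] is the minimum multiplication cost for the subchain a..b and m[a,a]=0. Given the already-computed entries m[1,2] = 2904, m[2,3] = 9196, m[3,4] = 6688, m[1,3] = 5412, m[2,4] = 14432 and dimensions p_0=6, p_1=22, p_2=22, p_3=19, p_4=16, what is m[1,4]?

m[1,4] = min over k∈[1,3] of m[1,k]+m[k+1,4]+p_{0}·p_k·p_{4}.
k=1: 0 + 14432 + 6·22·16 = 16544; k=2: 2904 + 6688 + 6·22·16 = 11704; k=3: 5412 + 0 + 6·19·16 = 7236.
Minimum: 7236 at k=3.

7236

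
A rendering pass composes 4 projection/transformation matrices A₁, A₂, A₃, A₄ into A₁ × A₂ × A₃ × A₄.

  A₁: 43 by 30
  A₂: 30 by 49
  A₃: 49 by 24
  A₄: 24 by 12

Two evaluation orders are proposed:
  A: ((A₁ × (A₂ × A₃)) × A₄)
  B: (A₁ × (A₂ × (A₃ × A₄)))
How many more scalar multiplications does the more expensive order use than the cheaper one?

31392

Order A = ((A₁ × (A₂ × A₃)) × A₄): (A₂ × A₃): 30×49 by 49×24 → 30×24, cost 30·49·24 = 35280; (A₁ × (A₂ × A₃)): 43×30 by 30×24 → 43×24, cost 43·30·24 = 30960; cumulative 66240; ((A₁ × (A₂ × A₃)) × A₄): 43×24 by 24×12 → 43×12, cost 43·24·12 = 12384; cumulative 78624. Total 78624.
Order B = (A₁ × (A₂ × (A₃ × A₄))): (A₃ × A₄): 49×24 by 24×12 → 49×12, cost 49·24·12 = 14112; (A₂ × (A₃ × A₄)): 30×49 by 49×12 → 30×12, cost 30·49·12 = 17640; cumulative 31752; (A₁ × (A₂ × (A₃ × A₄))): 43×30 by 30×12 → 43×12, cost 43·30·12 = 15480; cumulative 47232. Total 47232.
Difference: |78624 − 47232| = 31392.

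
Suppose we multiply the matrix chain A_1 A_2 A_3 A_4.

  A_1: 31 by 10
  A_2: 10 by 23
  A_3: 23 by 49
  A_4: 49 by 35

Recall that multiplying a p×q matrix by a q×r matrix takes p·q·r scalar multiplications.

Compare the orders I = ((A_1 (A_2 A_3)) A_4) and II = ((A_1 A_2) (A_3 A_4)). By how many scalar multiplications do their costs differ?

Order I = ((A_1 (A_2 A_3)) A_4): (A_2 A_3): 10×23 by 23×49 → 10×49, cost 10·23·49 = 11270; (A_1 (A_2 A_3)): 31×10 by 10×49 → 31×49, cost 31·10·49 = 15190; cumulative 26460; ((A_1 (A_2 A_3)) A_4): 31×49 by 49×35 → 31×35, cost 31·49·35 = 53165; cumulative 79625. Total 79625.
Order II = ((A_1 A_2) (A_3 A_4)): (A_1 A_2): 31×10 by 10×23 → 31×23, cost 31·10·23 = 7130; (A_3 A_4): 23×49 by 49×35 → 23×35, cost 23·49·35 = 39445; ((A_1 A_2) (A_3 A_4)): 31×23 by 23×35 → 31×35, cost 31·23·35 = 24955; cumulative 71530. Total 71530.
Difference: |79625 − 71530| = 8095.

8095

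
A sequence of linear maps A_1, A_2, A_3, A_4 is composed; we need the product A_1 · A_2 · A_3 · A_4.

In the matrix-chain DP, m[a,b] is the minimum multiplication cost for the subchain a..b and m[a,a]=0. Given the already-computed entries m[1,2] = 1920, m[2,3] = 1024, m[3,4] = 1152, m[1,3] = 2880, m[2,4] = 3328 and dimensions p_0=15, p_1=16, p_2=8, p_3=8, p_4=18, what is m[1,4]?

m[1,4] = min over k∈[1,3] of m[1,k]+m[k+1,4]+p_{0}·p_k·p_{4}.
k=1: 0 + 3328 + 15·16·18 = 7648; k=2: 1920 + 1152 + 15·8·18 = 5232; k=3: 2880 + 0 + 15·8·18 = 5040.
Minimum: 5040 at k=3.

5040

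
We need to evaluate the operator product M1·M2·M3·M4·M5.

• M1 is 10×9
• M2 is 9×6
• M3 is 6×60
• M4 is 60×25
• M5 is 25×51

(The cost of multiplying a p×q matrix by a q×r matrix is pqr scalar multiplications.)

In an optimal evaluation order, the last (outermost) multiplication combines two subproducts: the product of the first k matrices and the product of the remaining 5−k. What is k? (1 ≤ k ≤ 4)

2

Adjacent pairs: M1M2 = 10·9·6 = 540; M2M3 = 9·6·60 = 3240; M3M4 = 6·60·25 = 9000; M4M5 = 60·25·51 = 76500.
Length 3: M1..M3: k=1: 0+3240+10·9·60=8640; k=2: 540+0+10·6·60=4140 → min 4140 | M2..M4: k=2: 0+9000+9·6·25=10350; k=3: 3240+0+9·60·25=16740 → min 10350 | M3..M5: k=3: 0+76500+6·60·51=94860; k=4: 9000+0+6·25·51=16650 → min 16650.
Length 4: M1..M4: k=1: 0+10350+10·9·25=12600; k=2: 540+9000+10·6·25=11040; k=3: 4140+0+10·60·25=19140 → min 11040 | M2..M5: k=2: 0+16650+9·6·51=19404; k=3: 3240+76500+9·60·51=107280; k=4: 10350+0+9·25·51=21825 → min 19404.
Top-level splits: k=1: (M1..M1)·(M2..M5) → 0+19404+10·9·51 = 23994; k=2: (M1..M2)·(M3..M5) → 540+16650+10·6·51 = 20250; k=3: (M1..M3)·(M4..M5) → 4140+76500+10·60·51 = 111240; k=4: (M1..M4)·(M5..M5) → 11040+0+10·25·51 = 23790.
Best split is after M2, i.e. k = 2.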